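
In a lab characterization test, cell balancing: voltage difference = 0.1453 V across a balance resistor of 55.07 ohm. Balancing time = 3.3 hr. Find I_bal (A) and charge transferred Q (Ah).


First, Ohm's law: I_bal = 0.1453 V / 55.07 ohm = 0.0026385 A
Then Q = I * t = 0.0026385 A * 3.3 hr = 0.008707 Ah

I=0.0026385 A, Q=0.008707 Ah


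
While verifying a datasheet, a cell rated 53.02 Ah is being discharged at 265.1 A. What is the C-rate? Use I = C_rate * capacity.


C_rate = I / capacity = 265.1 / 53.02 = 5C

5C


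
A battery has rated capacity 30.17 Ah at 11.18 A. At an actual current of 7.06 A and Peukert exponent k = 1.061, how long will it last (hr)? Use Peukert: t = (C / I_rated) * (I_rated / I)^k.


t_rated = C / I_rated = 30.17 / 11.18 = 2.6986 hr
(I_rated/I)^k = (1.5836)^1.061 = 1.6286
t = t_rated * (I_rated/I)^k = 2.6986 * 1.6286 = 4.395 hr

4.395 hr


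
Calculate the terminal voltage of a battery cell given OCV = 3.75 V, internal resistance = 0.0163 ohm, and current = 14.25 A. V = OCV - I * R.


IR drop = 14.25 * 0.0163 = 0.23228 V
V = 3.75 - 0.23228 = 3.518 V

3.518 V


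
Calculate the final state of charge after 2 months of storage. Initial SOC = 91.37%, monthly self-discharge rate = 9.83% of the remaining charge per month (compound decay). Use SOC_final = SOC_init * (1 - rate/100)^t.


decay = (1 - 9.83/100)^2 = 0.81306
SOC_final = 91.37 * 0.81306 = 74.29%

74.29%


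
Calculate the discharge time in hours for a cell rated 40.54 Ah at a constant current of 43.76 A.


Runtime = 40.54 Ah / 43.76 A = 0.9264 hr

0.9264 hr


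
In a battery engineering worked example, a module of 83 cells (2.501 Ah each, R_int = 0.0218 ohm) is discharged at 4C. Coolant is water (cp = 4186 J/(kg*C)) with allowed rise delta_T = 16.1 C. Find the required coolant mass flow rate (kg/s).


Step 1: I = 4 * 2.501 = 10.004 A
Step 2: Q_cell = I^2 * R = 10.004^2 * 0.0218 = 2.1817 W
Step 3: Q_total = 83 * 2.1817 = 181.08 W
Step 4: m_dot = Q_total / (cp * dT) = 181.08 / (4186 * 16.1) = 0.002687 kg/s

0.002687 kg/s


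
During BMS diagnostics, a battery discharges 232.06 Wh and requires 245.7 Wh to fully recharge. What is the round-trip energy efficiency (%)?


Round-trip efficiency = 232.06/245.7 * 100% = 94.45%

94.45%


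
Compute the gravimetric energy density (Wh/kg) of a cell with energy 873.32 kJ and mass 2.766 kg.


Convert: E = 873.32 kJ = 242.59 Wh
ED = E / m = 242.59 / 2.766 = 87.70 Wh/kg

87.70 Wh/kg


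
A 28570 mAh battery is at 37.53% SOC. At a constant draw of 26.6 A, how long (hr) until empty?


Convert: C_total = 28570 mAh = 28.57 Ah
Step 1: remaining = SOC/100 * C_total = 37.53/100 * 28.57 = 10.722 Ah
Step 2: t = remaining / I = 10.722 / 26.6 = 0.4031 hr

0.4031 hr


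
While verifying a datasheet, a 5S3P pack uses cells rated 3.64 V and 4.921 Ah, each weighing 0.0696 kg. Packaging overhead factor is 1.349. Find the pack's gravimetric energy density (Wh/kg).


Step 1: V_pack = 5 * 3.64 = 18.2 V
Step 2: C_pack = 3 * 4.921 = 14.763 Ah
Step 3: E_pack = V_pack * C_pack = 18.2 * 14.763 = 268.69 Wh
Step 4: m_pack = 5 * 3 * 0.0696 * 1.349 = 1.4084 kg
Step 5: ED = E_pack / m_pack = 268.69 / 1.4084 = 190.8 Wh/kg

190.8 Wh/kg


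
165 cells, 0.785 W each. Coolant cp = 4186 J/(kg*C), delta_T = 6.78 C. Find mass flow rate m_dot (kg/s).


Q_total = 165 * 0.785 = 129.53 W
m_dot = Q_total / (cp * dT) = 129.53 / (4186 * 6.78) = 0.004564 kg/s

0.004564 kg/s


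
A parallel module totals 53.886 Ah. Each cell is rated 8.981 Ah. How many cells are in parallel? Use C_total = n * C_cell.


n = C_total / C_cell = 53.886 / 8.981 = 6

6


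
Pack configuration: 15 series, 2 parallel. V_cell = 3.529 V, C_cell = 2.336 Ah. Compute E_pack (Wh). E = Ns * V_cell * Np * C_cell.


V_pack = 15 * 3.529 = 52.935 V
C_pack = 2 * 2.336 = 4.672 Ah
E = V_pack * C_pack = 52.935 * 4.672 = 247.3 Wh

247.3 Wh


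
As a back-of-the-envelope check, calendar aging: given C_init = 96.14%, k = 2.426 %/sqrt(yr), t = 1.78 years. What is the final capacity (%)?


Step 1: sqrt(1.78 yr) = 1.3342
Step 2: drop = 2.426 * 1.3342 = 3.2368
Step 3: C_final = 96.14 - 3.2368 = 92.90%

92.90%


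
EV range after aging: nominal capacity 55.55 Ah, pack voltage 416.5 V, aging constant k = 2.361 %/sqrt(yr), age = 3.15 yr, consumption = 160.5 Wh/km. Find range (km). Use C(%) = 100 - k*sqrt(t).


Step 1: capacity retention = 100 - 2.361 * sqrt(3.15) = 100 - 2.361 * 1.7748 = 95.81%
Step 2: C_now = 55.55 * 95.81/100 = 53.222 Ah
Step 3: E_pack = V * C_now = 416.5 * 53.222 = 22167 Wh
Step 4: range = E_pack / consumption = 22167 / 160.5 = 138.1 km

138.1 km


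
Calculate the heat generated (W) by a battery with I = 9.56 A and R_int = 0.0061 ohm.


Q = I^2 * R = 9.56^2 * 0.0061 = 0.5575 W

0.5575 W


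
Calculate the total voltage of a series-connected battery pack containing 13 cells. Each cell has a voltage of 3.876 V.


Series voltages add: 13 * 3.876 V = 50.388 V

50.388 V


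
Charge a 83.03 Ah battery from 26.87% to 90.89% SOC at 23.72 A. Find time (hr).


delta_Ah = 83.03 * (90.89 - 26.87) / 100 = 53.156 Ah
t = delta_Ah / I = 53.156 / 23.72 = 2.241 hr

2.241 hr


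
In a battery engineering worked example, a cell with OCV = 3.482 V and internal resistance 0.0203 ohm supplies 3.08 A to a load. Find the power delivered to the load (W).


Step 1: V_terminal = OCV - I*R = 3.482 - 3.08 * 0.0203 = 3.4195 V
Step 2: P_out = V_terminal * I = 3.4195 * 3.08 = 10.53 W

10.53 W


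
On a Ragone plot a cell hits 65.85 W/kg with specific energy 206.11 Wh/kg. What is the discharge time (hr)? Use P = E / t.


t = E / P = 206.11 / 65.85 = 3.130 hr

3.130 hr


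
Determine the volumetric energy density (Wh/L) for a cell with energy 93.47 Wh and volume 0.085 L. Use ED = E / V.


Volumetric ED = 93.47 Wh / 0.085 L = 1100 Wh/L

1100 Wh/L


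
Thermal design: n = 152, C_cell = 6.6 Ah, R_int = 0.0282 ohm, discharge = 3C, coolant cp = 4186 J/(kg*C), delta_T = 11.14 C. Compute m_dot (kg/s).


Step 1: I = 3 * 6.6 = 19.8 A
Step 2: Q_cell = I^2 * R = 19.8^2 * 0.0282 = 11.056 W
Step 3: Q_total = 152 * 11.056 = 1680.5 W
Step 4: m_dot = Q_total / (cp * dT) = 1680.5 / (4186 * 11.14) = 0.03604 kg/s

0.03604 kg/s


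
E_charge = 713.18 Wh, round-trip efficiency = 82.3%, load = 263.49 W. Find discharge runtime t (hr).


Step 1: E_discharge = eta/100 * E_charge = 82.3/100 * 713.18 = 586.95 Wh
Step 2: t = E_discharge / P = 586.95 / 263.49 = 2.228 hr

2.228 hr


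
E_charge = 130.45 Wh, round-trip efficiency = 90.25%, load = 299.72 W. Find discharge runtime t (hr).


Step 1: E_discharge = eta/100 * E_charge = 90.25/100 * 130.45 = 117.73 Wh
Step 2: t = E_discharge / P = 117.73 / 299.72 = 0.3928 hr

0.3928 hr


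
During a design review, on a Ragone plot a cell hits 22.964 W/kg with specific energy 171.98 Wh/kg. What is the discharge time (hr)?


t = E / P = 171.98 / 22.964 = 7.489 hr

7.489 hr


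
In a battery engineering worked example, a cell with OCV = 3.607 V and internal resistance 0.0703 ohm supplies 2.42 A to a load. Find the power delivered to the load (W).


Step 1: V_terminal = OCV - I*R = 3.607 - 2.42 * 0.0703 = 3.4369 V
Step 2: P_out = V_terminal * I = 3.4369 * 2.42 = 8.317 W

8.317 W


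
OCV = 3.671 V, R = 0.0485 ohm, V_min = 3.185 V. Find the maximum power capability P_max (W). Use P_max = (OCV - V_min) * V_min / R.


dV = OCV - V_min = 0.486 V (so I_max = dV / R)
P_max = dV * V_min / R = 0.486 * 3.185 / 0.0485 = 31.92 W

31.92 W


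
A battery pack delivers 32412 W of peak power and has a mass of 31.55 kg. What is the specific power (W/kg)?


Specific power = 32412 W / 31.55 kg = 1027 W/kg

1027 W/kg


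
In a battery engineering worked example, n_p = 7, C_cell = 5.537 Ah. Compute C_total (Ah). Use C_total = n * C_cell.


C_total = 7 * 5.537 = 38.759 Ah

38.759 Ah


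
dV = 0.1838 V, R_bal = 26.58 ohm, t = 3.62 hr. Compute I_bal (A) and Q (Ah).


I_bal = dV / R = 0.1838 / 26.58 = 0.006915 A
Q = I_bal * t = 0.006915 * 3.62 = 0.02503 Ah

I=0.006915 A, Q=0.02503 Ah


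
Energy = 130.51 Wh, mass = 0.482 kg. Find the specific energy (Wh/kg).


ED = E / m = 130.51 / 0.482 = 270.8 Wh/kg

270.8 Wh/kg


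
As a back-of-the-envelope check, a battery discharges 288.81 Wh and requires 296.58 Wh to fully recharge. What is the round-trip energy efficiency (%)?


eta_e = E_dis / E_chg * 100 = 288.81 / 296.58 * 100 = 97.38%

97.38%


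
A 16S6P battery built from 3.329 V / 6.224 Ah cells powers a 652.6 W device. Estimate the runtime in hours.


Step 1: E_pack = Ns * V_cell * Np * C_cell = 16 * 3.329 * 6 * 6.224 = 1989.1 Wh
Step 2: t = E_pack / P = 1989.1 / 652.6 = 3.048 hr

3.048 hr


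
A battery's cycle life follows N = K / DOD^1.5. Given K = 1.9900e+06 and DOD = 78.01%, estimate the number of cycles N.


Step 1: DOD^1.5 = 78.01^1.5 = 689.01
Step 2: N = 1.9900e+06 / 689.01 = 2888 cycles

2888 cycles


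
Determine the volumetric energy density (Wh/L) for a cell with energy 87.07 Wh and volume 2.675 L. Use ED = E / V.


ED = E / V = 87.07 / 2.675 = 32.55 Wh/L

32.55 Wh/L


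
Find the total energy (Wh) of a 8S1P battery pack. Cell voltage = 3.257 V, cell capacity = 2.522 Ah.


E = Ns * Vcell * Np * Ccell = 8 * 3.257 * 1 * 2.522 = 65.71 Wh

65.71 Wh


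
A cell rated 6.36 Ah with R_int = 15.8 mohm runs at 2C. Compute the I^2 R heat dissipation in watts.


Convert: R = 15.8 mohm = 0.0158 ohm
Step 1: I = C_rate * capacity = 2 * 6.36 = 12.72 A
Step 2: Q = I^2 * R = 12.72^2 * 0.0158 = 161.8 * 0.0158 = 2.556 W

2.556 W


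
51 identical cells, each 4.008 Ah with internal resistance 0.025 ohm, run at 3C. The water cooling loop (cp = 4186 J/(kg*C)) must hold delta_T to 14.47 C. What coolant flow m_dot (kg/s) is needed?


Step 1: I = 3 * 4.008 = 12.024 A
Step 2: Q_cell = I^2 * R = 12.024^2 * 0.025 = 3.6144 W
Step 3: Q_total = 51 * 3.6144 = 184.33 W
Step 4: m_dot = Q_total / (cp * dT) = 184.33 / (4186 * 14.47) = 0.003043 kg/s

0.003043 kg/s


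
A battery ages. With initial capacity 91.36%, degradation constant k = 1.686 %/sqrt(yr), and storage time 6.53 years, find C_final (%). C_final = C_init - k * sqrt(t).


sqrt(t) = sqrt(6.53) = 2.5554
C_final = 91.36 - 1.686 * 2.5554 = 87.05%

87.05%


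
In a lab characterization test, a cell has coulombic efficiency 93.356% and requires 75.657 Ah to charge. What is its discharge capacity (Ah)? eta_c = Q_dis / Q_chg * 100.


Q_dis = eta/100 * Q_chg = 93.356/100 * 75.657 = 70.63 Ah

70.63 Ah


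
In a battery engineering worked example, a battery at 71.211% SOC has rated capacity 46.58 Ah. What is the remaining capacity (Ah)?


remaining = SOC / 100 * total = 71.211 / 100 * 46.58 = 33.17 Ah

33.17 Ah


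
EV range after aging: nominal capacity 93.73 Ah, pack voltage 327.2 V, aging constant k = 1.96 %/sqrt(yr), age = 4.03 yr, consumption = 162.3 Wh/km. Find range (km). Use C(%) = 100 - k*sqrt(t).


Step 1: capacity retention = 100 - 1.96 * sqrt(4.03) = 100 - 1.96 * 2.0075 = 96.065%
Step 2: C_now = 93.73 * 96.065/100 = 90.042 Ah
Step 3: E_pack = V * C_now = 327.2 * 90.042 = 29462 Wh
Step 4: range = E_pack / consumption = 29462 / 162.3 = 181.5 km

181.5 km


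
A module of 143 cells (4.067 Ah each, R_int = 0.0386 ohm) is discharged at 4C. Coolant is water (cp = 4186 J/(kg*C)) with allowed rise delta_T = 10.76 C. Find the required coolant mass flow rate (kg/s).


Step 1: I = 4 * 4.067 = 16.268 A
Step 2: Q_cell = I^2 * R = 16.268^2 * 0.0386 = 10.215 W
Step 3: Q_total = 143 * 10.215 = 1460.7 W
Step 4: m_dot = Q_total / (cp * dT) = 1460.7 / (4186 * 10.76) = 0.03243 kg/s

0.03243 kg/s


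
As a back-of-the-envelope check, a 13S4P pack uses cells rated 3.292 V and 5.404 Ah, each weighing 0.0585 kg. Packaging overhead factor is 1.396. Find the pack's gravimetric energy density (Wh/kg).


Step 1: V_pack = 13 * 3.292 = 42.796 V
Step 2: C_pack = 4 * 5.404 = 21.616 Ah
Step 3: E_pack = V_pack * C_pack = 42.796 * 21.616 = 925.08 Wh
Step 4: m_pack = 13 * 4 * 0.0585 * 1.396 = 4.2466 kg
Step 5: ED = E_pack / m_pack = 925.08 / 4.2466 = 217.8 Wh/kg

217.8 Wh/kg


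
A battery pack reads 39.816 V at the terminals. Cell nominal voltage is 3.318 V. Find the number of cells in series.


Rearranging: n = V_pack / V_cell = 39.816 / 3.318 = 12 cells

12


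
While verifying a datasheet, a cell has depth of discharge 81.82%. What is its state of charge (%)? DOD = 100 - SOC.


SOC = 100 - DOD = 100 - 81.82 = 18.18%

18.18%


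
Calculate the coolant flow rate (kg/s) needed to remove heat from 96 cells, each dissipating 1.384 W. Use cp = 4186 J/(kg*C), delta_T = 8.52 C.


Step 1: Total heat Q = 96 * 1.384 W = 132.86 W
Step 2: denom = cp * dT = 4186 * 8.52 = 35665
Step 3: m_dot = 132.86 / 35665 = 0.003725 kg/s

0.003725 kg/s


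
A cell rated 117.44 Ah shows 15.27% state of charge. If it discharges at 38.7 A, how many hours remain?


Step 1: remaining = SOC/100 * C_total = 15.27/100 * 117.44 = 17.933 Ah
Step 2: t = remaining / I = 17.933 / 38.7 = 0.4634 hr

0.4634 hr


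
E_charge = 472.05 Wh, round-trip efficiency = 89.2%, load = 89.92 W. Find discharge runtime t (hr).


Step 1: E_discharge = eta/100 * E_charge = 89.2/100 * 472.05 = 421.07 Wh
Step 2: t = E_discharge / P = 421.07 / 89.92 = 4.683 hr

4.683 hr


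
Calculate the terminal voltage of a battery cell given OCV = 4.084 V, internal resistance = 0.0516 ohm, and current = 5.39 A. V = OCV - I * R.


V = OCV - I*R = 4.084 - 5.39 * 0.0516 = 3.806 V

3.806 V


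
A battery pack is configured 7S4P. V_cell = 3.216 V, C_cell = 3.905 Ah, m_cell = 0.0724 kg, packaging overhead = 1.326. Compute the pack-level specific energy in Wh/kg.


Step 1: V_pack = 7 * 3.216 = 22.512 V
Step 2: C_pack = 4 * 3.905 = 15.62 Ah
Step 3: E_pack = V_pack * C_pack = 22.512 * 15.62 = 351.64 Wh
Step 4: m_pack = 7 * 4 * 0.0724 * 1.326 = 2.6881 kg
Step 5: ED = E_pack / m_pack = 351.64 / 2.6881 = 130.8 Wh/kg

130.8 Wh/kg


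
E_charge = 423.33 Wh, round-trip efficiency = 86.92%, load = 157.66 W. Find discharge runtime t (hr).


Step 1: E_discharge = eta/100 * E_charge = 86.92/100 * 423.33 = 367.96 Wh
Step 2: t = E_discharge / P = 367.96 / 157.66 = 2.334 hr

2.334 hr


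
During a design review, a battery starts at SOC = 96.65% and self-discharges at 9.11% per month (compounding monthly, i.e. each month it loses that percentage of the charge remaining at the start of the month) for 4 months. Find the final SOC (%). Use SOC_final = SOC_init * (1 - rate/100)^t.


decay = (1 - 9.11/100)^4 = 0.68244
SOC_final = 96.65 * 0.68244 = 65.96%

65.96%


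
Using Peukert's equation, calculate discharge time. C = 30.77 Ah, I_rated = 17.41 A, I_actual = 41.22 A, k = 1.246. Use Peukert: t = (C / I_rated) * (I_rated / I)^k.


t_rated = C / I_rated = 30.77 / 17.41 = 1.7674 hr
(I_rated/I)^k = (0.42237)^1.246 = 0.34168
t = t_rated * (I_rated/I)^k = 1.7674 * 0.34168 = 0.6039 hr

0.6039 hr


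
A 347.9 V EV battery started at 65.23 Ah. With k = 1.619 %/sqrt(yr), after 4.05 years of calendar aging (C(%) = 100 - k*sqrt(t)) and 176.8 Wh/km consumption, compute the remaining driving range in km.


Step 1: capacity retention = 100 - 1.619 * sqrt(4.05) = 100 - 1.619 * 2.0125 = 96.742%
Step 2: C_now = 65.23 * 96.742/100 = 63.105 Ah
Step 3: E_pack = V * C_now = 347.9 * 63.105 = 21954 Wh
Step 4: range = E_pack / consumption = 21954 / 176.8 = 124.2 km

124.2 km


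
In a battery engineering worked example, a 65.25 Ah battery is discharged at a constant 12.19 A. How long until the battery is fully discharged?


Runtime = 65.25 Ah / 12.19 A = 5.353 hr

5.353 hr


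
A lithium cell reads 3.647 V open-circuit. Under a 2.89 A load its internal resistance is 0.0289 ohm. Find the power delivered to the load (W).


Step 1: V_terminal = OCV - I*R = 3.647 - 2.89 * 0.0289 = 3.5635 V
Step 2: P_out = V_terminal * I = 3.5635 * 2.89 = 10.30 W

10.30 W


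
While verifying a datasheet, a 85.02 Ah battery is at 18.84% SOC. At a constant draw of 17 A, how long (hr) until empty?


Step 1: remaining = SOC/100 * C_total = 18.84/100 * 85.02 = 16.018 Ah
Step 2: t = remaining / I = 16.018 / 17 = 0.9422 hr

0.9422 hr


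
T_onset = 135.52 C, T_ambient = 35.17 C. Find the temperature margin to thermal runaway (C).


margin = T_onset - T_ambient = 135.52 - 35.17 = 100.35 C

100.35 C


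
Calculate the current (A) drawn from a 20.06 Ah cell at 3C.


I = C_rate * capacity = 3 * 20.06 = 60.18 A

60.18 A


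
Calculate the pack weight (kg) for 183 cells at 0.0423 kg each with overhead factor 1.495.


Cell mass sum = 183 * 0.0423 = 7.7409 kg
With overhead 1.495: m_pack = 7.7409 * 1.495 = 11.57 kg

11.57 kg


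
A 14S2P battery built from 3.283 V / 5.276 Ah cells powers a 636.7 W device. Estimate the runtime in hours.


Step 1: E_pack = Ns * V_cell * Np * C_cell = 14 * 3.283 * 2 * 5.276 = 484.99 Wh
Step 2: t = E_pack / P = 484.99 / 636.7 = 0.7617 hr

0.7617 hr


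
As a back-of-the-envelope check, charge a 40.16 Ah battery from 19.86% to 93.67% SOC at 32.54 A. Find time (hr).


Step 1: dSOC = 93.67% - 19.86% = 73.81%
Step 2: delta_Ah = 40.16 * 73.81 / 100 = 29.642 Ah
Step 3: t = 29.642 / 32.54 = 0.9109 hr

0.9109 hr


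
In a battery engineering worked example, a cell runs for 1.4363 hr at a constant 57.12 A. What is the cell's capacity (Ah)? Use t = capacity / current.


C = I * t = 57.12 * 1.4363 = 82.04 Ah

82.04 Ah


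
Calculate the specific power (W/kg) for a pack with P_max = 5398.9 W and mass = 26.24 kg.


Specific power = 5398.9 W / 26.24 kg = 205.8 W/kg

205.8 W/kg


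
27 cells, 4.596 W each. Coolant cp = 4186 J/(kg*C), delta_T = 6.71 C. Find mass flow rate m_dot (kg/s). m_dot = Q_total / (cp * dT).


Step 1: Total heat Q = 27 * 4.596 W = 124.09 W
Step 2: denom = cp * dT = 4186 * 6.71 = 28088
Step 3: m_dot = 124.09 / 28088 = 0.004418 kg/s

0.004418 kg/s


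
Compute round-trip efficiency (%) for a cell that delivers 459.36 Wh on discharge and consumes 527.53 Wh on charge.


Round-trip efficiency = 459.36/527.53 * 100% = 87.08%

87.08%


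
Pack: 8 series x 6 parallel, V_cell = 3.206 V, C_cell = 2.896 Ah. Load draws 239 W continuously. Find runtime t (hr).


Step 1: E_pack = Ns * V_cell * Np * C_cell = 8 * 3.206 * 6 * 2.896 = 445.66 Wh
Step 2: t = E_pack / P = 445.66 / 239 = 1.865 hr

1.865 hr


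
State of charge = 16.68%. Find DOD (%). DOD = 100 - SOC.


DOD = 100 - SOC = 100 - 16.68 = 83.32%

83.32%


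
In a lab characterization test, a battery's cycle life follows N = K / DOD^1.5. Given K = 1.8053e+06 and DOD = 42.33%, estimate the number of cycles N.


DOD^1.5 = 275.41
N = K / DOD^1.5 = 1.8053e+06 / 275.41 = 6555

6555 cycles


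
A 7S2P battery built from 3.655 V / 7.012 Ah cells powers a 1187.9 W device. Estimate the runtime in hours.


Step 1: E_pack = Ns * V_cell * Np * C_cell = 7 * 3.655 * 2 * 7.012 = 358.8 Wh
Step 2: t = E_pack / P = 358.8 / 1187.9 = 0.3020 hr

0.3020 hr


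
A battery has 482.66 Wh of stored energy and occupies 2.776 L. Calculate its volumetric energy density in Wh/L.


ED = E / V = 482.66 / 2.776 = 173.9 Wh/L

173.9 Wh/L


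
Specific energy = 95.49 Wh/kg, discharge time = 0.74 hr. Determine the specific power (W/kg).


P_specific = E / t = 95.49 / 0.74 = 129.0 W/kg

129.0 W/kg


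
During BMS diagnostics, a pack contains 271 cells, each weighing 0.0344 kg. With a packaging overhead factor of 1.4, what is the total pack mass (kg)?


Cell mass sum = 271 * 0.0344 = 9.3224 kg
With overhead 1.4: m_pack = 9.3224 * 1.4 = 13.05 kg

13.05 kg


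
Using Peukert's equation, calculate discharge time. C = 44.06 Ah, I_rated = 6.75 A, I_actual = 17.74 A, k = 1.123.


t_rated = C / I_rated = 44.06 / 6.75 = 6.5274 hr
(I_rated/I)^k = (0.3805)^1.123 = 0.33786
t = t_rated * (I_rated/I)^k = 6.5274 * 0.33786 = 2.205 hr

2.205 hr


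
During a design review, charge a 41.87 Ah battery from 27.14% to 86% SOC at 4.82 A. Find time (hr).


delta_Ah = 41.87 * (86 - 27.14) / 100 = 24.645 Ah
t = delta_Ah / I = 24.645 / 4.82 = 5.113 hr

5.113 hr


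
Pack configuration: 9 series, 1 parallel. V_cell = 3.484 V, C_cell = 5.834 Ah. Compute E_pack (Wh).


V_pack = 9 * 3.484 = 31.356 V
C_pack = 1 * 5.834 = 5.834 Ah
E = V_pack * C_pack = 31.356 * 5.834 = 182.9 Wh

182.9 Wh


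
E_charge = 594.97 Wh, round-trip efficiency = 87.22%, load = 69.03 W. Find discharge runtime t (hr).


Step 1: E_discharge = eta/100 * E_charge = 87.22/100 * 594.97 = 518.93 Wh
Step 2: t = E_discharge / P = 518.93 / 69.03 = 7.517 hr

7.517 hr


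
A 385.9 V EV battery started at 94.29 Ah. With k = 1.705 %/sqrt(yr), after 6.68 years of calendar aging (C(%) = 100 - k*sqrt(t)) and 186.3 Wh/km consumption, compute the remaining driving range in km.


Step 1: capacity retention = 100 - 1.705 * sqrt(6.68) = 100 - 1.705 * 2.5846 = 95.593%
Step 2: C_now = 94.29 * 95.593/100 = 90.135 Ah
Step 3: E_pack = V * C_now = 385.9 * 90.135 = 34783 Wh
Step 4: range = E_pack / consumption = 34783 / 186.3 = 186.7 km

186.7 km


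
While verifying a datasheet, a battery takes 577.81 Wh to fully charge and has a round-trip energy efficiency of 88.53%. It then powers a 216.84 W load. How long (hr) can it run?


Step 1: E_discharge = eta/100 * E_charge = 88.53/100 * 577.81 = 511.54 Wh
Step 2: t = E_discharge / P = 511.54 / 216.84 = 2.359 hr

2.359 hr


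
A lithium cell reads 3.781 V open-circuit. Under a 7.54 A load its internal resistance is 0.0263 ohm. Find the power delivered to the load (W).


Step 1: V_terminal = OCV - I*R = 3.781 - 7.54 * 0.0263 = 3.5827 V
Step 2: P_out = V_terminal * I = 3.5827 * 7.54 = 27.01 W

27.01 W


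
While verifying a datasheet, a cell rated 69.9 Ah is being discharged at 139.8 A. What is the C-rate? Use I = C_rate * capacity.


Rearranging: C_rate = 139.8 / 69.9 = 2C

2C


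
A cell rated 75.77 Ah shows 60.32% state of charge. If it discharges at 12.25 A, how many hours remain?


Step 1: remaining = SOC/100 * C_total = 60.32/100 * 75.77 = 45.704 Ah
Step 2: t = remaining / I = 45.704 / 12.25 = 3.731 hr

3.731 hr


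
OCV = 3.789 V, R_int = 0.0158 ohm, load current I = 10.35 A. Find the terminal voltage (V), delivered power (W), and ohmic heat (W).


Step 1: V_terminal = OCV - I*R = 3.789 - 10.35 * 0.0158 = 3.6255 V
Step 2: P_out = V_terminal * I = 3.6255 * 10.35 = 37.52 W
Step 3: Q = I^2 * R = 10.35^2 * 0.0158 = 1.693 W

V=3.6255 V, P=37.52 W, Q=1.693 W


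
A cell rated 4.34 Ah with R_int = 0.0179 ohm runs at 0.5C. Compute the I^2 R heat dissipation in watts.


Step 1: I = C_rate * capacity = 0.5 * 4.34 = 2.17 A
Step 2: Q = I^2 * R = 2.17^2 * 0.0179 = 4.7089 * 0.0179 = 0.08429 W

0.08429 W


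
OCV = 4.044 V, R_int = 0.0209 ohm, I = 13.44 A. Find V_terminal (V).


IR drop = 13.44 * 0.0209 = 0.2809 V
V = 4.044 - 0.2809 = 3.763 V

3.763 V


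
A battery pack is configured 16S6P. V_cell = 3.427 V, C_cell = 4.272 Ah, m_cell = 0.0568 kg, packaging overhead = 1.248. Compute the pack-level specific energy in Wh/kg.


Step 1: V_pack = 16 * 3.427 = 54.832 V
Step 2: C_pack = 6 * 4.272 = 25.632 Ah
Step 3: E_pack = V_pack * C_pack = 54.832 * 25.632 = 1405.5 Wh
Step 4: m_pack = 16 * 6 * 0.0568 * 1.248 = 6.8051 kg
Step 5: ED = E_pack / m_pack = 1405.5 / 6.8051 = 206.5 Wh/kg

206.5 Wh/kg


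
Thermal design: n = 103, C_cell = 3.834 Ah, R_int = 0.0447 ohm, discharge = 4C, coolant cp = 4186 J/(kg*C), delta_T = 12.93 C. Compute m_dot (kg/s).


Step 1: I = 4 * 3.834 = 15.336 A
Step 2: Q_cell = I^2 * R = 15.336^2 * 0.0447 = 10.513 W
Step 3: Q_total = 103 * 10.513 = 1082.8 W
Step 4: m_dot = Q_total / (cp * dT) = 1082.8 / (4186 * 12.93) = 0.02001 kg/s

0.02001 kg/s


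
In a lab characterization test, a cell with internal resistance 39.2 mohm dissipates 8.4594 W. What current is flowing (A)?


Convert: R = 39.2 mohm = 0.0392 ohm
I = sqrt(Q / R) = sqrt(8.4594 / 0.0392) = sqrt(215.8) = 14.69 A

14.69 A


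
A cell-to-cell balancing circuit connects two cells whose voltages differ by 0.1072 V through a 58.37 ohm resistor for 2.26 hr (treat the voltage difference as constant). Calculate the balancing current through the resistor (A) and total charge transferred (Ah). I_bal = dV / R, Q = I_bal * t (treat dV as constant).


I_bal = dV / R = 0.1072 / 58.37 = 0.0018366 A
Q = I_bal * t = 0.0018366 * 2.26 = 0.004151 Ah

I=0.0018366 A, Q=0.004151 Ah


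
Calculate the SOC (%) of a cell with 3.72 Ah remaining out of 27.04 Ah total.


SOC% = 3.72 / 27.04 * 100 = 13.76%

13.76%


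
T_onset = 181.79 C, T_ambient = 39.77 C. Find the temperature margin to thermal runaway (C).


margin = T_onset - T_ambient = 181.79 - 39.77 = 142.02 C

142.02 C


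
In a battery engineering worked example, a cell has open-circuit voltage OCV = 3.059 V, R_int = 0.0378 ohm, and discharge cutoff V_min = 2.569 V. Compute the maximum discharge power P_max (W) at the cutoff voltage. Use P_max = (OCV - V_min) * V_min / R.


P_max = (OCV - V_min) * V_min / R = (3.059 - 2.569) * 2.569 / 0.0378 = 0.49 * 2.569 / 0.0378 = 33.30 W

33.30 W


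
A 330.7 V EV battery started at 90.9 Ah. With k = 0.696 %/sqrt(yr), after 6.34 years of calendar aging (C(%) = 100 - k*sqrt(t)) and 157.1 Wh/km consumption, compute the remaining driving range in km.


Step 1: capacity retention = 100 - 0.696 * sqrt(6.34) = 100 - 0.696 * 2.5179 = 98.248%
Step 2: C_now = 90.9 * 98.248/100 = 89.307 Ah
Step 3: E_pack = V * C_now = 330.7 * 89.307 = 29534 Wh
Step 4: range = E_pack / consumption = 29534 / 157.1 = 188.0 km

188.0 km


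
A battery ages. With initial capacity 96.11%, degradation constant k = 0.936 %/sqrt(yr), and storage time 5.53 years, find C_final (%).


sqrt(t) = sqrt(5.53) = 2.3516
C_final = 96.11 - 0.936 * 2.3516 = 93.91%

93.91%


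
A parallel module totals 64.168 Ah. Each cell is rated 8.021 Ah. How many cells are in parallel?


n = C_total / C_cell = 64.168 / 8.021 = 8

8


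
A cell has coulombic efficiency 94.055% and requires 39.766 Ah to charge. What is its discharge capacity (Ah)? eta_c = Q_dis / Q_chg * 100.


Q_dis = eta/100 * Q_chg = 94.055/100 * 39.766 = 37.40 Ah

37.40 Ah


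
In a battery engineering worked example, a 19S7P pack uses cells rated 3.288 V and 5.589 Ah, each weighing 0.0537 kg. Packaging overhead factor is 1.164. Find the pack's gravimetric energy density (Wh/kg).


Step 1: V_pack = 19 * 3.288 = 62.472 V
Step 2: C_pack = 7 * 5.589 = 39.123 Ah
Step 3: E_pack = V_pack * C_pack = 62.472 * 39.123 = 2444.1 Wh
Step 4: m_pack = 19 * 7 * 0.0537 * 1.164 = 8.3134 kg
Step 5: ED = E_pack / m_pack = 2444.1 / 8.3134 = 294.0 Wh/kg

294.0 Wh/kg


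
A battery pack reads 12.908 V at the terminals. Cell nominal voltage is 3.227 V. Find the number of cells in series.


n = V_pack / V_cell = 12.908 / 3.227 = 4

4


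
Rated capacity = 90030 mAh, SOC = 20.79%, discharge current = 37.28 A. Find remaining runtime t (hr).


Convert: C_total = 90030 mAh = 90.03 Ah
Step 1: remaining = SOC/100 * C_total = 20.79/100 * 90.03 = 18.717 Ah
Step 2: t = remaining / I = 18.717 / 37.28 = 0.5021 hr

0.5021 hr


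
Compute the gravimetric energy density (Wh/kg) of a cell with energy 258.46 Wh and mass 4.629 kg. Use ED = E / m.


ED = E / m = 258.46 / 4.629 = 55.83 Wh/kg

55.83 Wh/kg


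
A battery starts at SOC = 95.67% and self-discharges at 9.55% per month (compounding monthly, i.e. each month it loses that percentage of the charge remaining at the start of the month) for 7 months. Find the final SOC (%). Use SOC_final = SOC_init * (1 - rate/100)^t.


decay = (1 - 9.55/100)^7 = 0.49529
SOC_final = 95.67 * 0.49529 = 47.38%

47.38%


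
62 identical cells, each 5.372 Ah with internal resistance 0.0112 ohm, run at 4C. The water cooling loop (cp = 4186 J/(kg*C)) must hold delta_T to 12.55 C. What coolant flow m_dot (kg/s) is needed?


Step 1: I = 4 * 5.372 = 21.488 A
Step 2: Q_cell = I^2 * R = 21.488^2 * 0.0112 = 5.1714 W
Step 3: Q_total = 62 * 5.1714 = 320.63 W
Step 4: m_dot = Q_total / (cp * dT) = 320.63 / (4186 * 12.55) = 0.006103 kg/s

0.006103 kg/s


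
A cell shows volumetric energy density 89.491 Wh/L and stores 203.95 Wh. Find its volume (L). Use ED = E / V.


V = E / ED = 203.95 / 89.491 = 2.279 L

2.279 L


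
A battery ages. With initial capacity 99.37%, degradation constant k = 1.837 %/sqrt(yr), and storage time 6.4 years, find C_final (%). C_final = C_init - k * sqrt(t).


sqrt(t) = sqrt(6.4) = 2.5298
C_final = 99.37 - 1.837 * 2.5298 = 94.72%

94.72%


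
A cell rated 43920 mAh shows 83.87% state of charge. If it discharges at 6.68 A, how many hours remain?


Convert: C_total = 43920 mAh = 43.92 Ah
Step 1: remaining = SOC/100 * C_total = 83.87/100 * 43.92 = 36.836 Ah
Step 2: t = remaining / I = 36.836 / 6.68 = 5.514 hr

5.514 hr


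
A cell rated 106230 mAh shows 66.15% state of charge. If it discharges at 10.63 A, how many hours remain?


Convert: C_total = 106230 mAh = 106.23 Ah
Step 1: remaining = SOC/100 * C_total = 66.15/100 * 106.23 = 70.271 Ah
Step 2: t = remaining / I = 70.271 / 10.63 = 6.611 hr

6.611 hr


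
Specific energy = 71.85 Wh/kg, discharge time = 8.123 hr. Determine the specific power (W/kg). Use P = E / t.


P_specific = E / t = 71.85 / 8.123 = 8.845 W/kg

8.845 W/kg


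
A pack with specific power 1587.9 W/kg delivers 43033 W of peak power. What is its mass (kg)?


m = P / SP = 43033 / 1587.9 = 27.10 kg

27.10 kg


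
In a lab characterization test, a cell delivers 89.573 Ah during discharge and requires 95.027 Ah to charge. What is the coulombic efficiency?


Coulombic efficiency = 89.573/95.027 * 100% = 94.26%

94.26%


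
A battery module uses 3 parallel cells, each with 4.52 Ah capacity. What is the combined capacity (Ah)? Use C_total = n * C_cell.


Parallel capacities add: 3 * 4.52 Ah = 13.56 Ah

13.56 Ah


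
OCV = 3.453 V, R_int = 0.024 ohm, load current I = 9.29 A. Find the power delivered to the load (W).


Step 1: V_terminal = OCV - I*R = 3.453 - 9.29 * 0.024 = 3.23 V
Step 2: P_out = V_terminal * I = 3.23 * 9.29 = 30.01 W

30.01 W


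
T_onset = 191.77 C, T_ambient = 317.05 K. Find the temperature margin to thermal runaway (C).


Convert: T_ambient = 317.05 K = 43.9 C
margin = 191.77 - 43.9 = 147.87 C

147.87 C


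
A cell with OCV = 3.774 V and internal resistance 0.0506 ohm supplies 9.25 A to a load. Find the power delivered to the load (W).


Step 1: V_terminal = OCV - I*R = 3.774 - 9.25 * 0.0506 = 3.306 V
Step 2: P_out = V_terminal * I = 3.306 * 9.25 = 30.58 W

30.58 W


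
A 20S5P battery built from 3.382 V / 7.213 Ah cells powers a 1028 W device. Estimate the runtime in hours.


Step 1: E_pack = Ns * V_cell * Np * C_cell = 20 * 3.382 * 5 * 7.213 = 2439.4 Wh
Step 2: t = E_pack / P = 2439.4 / 1028 = 2.373 hr

2.373 hr


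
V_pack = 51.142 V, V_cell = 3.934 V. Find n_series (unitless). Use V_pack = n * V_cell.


n = V_pack / V_cell = 51.142 / 3.934 = 13

13


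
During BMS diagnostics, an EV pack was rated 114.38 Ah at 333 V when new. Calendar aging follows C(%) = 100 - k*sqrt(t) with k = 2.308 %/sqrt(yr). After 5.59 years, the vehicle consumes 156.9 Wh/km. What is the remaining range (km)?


Step 1: capacity retention = 100 - 2.308 * sqrt(5.59) = 100 - 2.308 * 2.3643 = 94.543%
Step 2: C_now = 114.38 * 94.543/100 = 108.14 Ah
Step 3: E_pack = V * C_now = 333 * 108.14 = 36011 Wh
Step 4: range = E_pack / consumption = 36011 / 156.9 = 229.5 km

229.5 km


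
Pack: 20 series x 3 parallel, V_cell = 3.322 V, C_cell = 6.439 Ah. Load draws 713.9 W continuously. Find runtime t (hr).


Step 1: E_pack = Ns * V_cell * Np * C_cell = 20 * 3.322 * 3 * 6.439 = 1283.4 Wh
Step 2: t = E_pack / P = 1283.4 / 713.9 = 1.798 hr

1.798 hr


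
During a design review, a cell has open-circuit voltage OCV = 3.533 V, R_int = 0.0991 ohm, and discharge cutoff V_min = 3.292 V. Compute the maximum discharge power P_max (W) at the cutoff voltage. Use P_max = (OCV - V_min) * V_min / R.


P_max = (OCV - V_min) * V_min / R = (3.533 - 3.292) * 3.292 / 0.0991 = 0.241 * 3.292 / 0.0991 = 8.006 W

8.006 W


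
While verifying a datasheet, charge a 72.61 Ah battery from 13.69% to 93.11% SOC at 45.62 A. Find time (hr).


Step 1: dSOC = 93.11% - 13.69% = 79.42%
Step 2: delta_Ah = 72.61 * 79.42 / 100 = 57.667 Ah
Step 3: t = 57.667 / 45.62 = 1.264 hr

1.264 hr


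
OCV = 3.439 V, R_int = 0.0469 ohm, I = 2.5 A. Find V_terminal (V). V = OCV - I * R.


V = OCV - I*R = 3.439 - 2.5 * 0.0469 = 3.322 V

3.322 V


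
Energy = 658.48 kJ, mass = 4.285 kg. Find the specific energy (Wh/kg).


Convert: E = 658.48 kJ = 182.91 Wh
ED = E / m = 182.91 / 4.285 = 42.69 Wh/kg

42.69 Wh/kg


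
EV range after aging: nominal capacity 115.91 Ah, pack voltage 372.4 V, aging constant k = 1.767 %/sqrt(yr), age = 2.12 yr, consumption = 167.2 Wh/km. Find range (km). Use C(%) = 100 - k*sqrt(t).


Step 1: capacity retention = 100 - 1.767 * sqrt(2.12) = 100 - 1.767 * 1.456 = 97.427%
Step 2: C_now = 115.91 * 97.427/100 = 112.93 Ah
Step 3: E_pack = V * C_now = 372.4 * 112.93 = 42055 Wh
Step 4: range = E_pack / consumption = 42055 / 167.2 = 251.5 km

251.5 km


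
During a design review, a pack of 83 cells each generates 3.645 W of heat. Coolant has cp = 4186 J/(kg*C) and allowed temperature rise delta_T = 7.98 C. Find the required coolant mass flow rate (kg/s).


Step 1: Total heat Q = 83 * 3.645 W = 302.54 W
Step 2: denom = cp * dT = 4186 * 7.98 = 33404
Step 3: m_dot = 302.54 / 33404 = 0.009057 kg/s

0.009057 kg/s


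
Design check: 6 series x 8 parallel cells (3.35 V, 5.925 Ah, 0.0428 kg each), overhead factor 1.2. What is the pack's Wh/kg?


Step 1: V_pack = 6 * 3.35 = 20.1 V
Step 2: C_pack = 8 * 5.925 = 47.4 Ah
Step 3: E_pack = V_pack * C_pack = 20.1 * 47.4 = 952.74 Wh
Step 4: m_pack = 6 * 8 * 0.0428 * 1.2 = 2.4653 kg
Step 5: ED = E_pack / m_pack = 952.74 / 2.4653 = 386.5 Wh/kg

386.5 Wh/kg


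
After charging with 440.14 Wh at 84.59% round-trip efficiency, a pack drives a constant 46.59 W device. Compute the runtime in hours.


Step 1: E_discharge = eta/100 * E_charge = 84.59/100 * 440.14 = 372.31 Wh
Step 2: t = E_discharge / P = 372.31 / 46.59 = 7.991 hr

7.991 hr


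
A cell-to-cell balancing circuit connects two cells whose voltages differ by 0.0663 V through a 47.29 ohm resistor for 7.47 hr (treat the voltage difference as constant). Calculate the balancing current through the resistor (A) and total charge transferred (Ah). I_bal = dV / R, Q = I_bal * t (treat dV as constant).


First, Ohm's law: I_bal = 0.0663 V / 47.29 ohm = 0.001402 A
Then Q = I * t = 0.001402 A * 7.47 hr = 0.01047 Ah

I=0.001402 A, Q=0.01047 Ah


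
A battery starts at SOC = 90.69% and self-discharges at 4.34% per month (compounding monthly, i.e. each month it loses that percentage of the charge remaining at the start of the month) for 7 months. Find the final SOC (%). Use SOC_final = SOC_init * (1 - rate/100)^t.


decay = (1 - 4.34/100)^7 = 0.73301
SOC_final = 90.69 * 0.73301 = 66.48%

66.48%


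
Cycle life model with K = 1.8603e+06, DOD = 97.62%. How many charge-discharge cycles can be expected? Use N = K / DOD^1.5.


DOD^1.5 = 964.51
N = K / DOD^1.5 = 1.8603e+06 / 964.51 = 1929

1929 cycles


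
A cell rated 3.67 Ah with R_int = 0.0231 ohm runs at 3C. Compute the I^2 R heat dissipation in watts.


Step 1: I = C_rate * capacity = 3 * 3.67 = 11.01 A
Step 2: Q = I^2 * R = 11.01^2 * 0.0231 = 121.22 * 0.0231 = 2.800 W

2.800 W


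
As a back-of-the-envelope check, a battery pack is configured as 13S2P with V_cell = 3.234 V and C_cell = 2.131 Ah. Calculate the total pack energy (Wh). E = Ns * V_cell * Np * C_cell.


E = Ns * Vcell * Np * Ccell = 13 * 3.234 * 2 * 2.131 = 179.2 Wh

179.2 Wh


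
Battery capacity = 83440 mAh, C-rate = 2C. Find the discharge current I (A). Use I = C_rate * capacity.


Convert: capacity = 83440 mAh = 83.44 Ah
I = C_rate * capacity = 2 * 83.44 = 166.88 A

166.88 A


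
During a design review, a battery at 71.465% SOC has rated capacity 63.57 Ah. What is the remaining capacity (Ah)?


remaining = SOC / 100 * total = 71.465 / 100 * 63.57 = 45.43 Ah

45.43 Ah


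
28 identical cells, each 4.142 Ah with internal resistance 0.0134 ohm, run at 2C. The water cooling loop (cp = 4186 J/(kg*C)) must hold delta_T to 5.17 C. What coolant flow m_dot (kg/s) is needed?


Step 1: I = 2 * 4.142 = 8.284 A
Step 2: Q_cell = I^2 * R = 8.284^2 * 0.0134 = 0.91957 W
Step 3: Q_total = 28 * 0.91957 = 25.748 W
Step 4: m_dot = Q_total / (cp * dT) = 25.748 / (4186 * 5.17) = 0.001190 kg/s

0.001190 kg/s


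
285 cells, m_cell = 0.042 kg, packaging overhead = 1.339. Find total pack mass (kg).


m_pack = n * m_cell * overhead = 285 * 0.042 * 1.339 = 16.03 kg

16.03 kg


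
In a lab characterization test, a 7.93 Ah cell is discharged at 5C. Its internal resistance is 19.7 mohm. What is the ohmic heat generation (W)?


Convert: R = 19.7 mohm = 0.0197 ohm
Step 1: I = C_rate * capacity = 5 * 7.93 = 39.65 A
Step 2: Q = I^2 * R = 39.65^2 * 0.0197 = 1572.1 * 0.0197 = 30.97 W

30.97 W


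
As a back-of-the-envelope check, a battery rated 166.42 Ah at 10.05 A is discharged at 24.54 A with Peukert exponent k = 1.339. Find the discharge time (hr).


t_rated = C / I_rated = 166.42 / 10.05 = 16.559 hr
(I_rated/I)^k = (0.40954)^1.339 = 0.3026
t = t_rated * (I_rated/I)^k = 16.559 * 0.3026 = 5.011 hr

5.011 hr


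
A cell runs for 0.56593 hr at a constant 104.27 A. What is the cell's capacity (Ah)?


C = I * t = 104.27 * 0.56593 = 59.01 Ah

59.01 Ah


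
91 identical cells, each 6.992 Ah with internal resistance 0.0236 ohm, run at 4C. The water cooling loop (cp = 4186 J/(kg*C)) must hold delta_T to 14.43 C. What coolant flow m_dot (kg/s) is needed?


Step 1: I = 4 * 6.992 = 27.968 A
Step 2: Q_cell = I^2 * R = 27.968^2 * 0.0236 = 18.46 W
Step 3: Q_total = 91 * 18.46 = 1679.9 W
Step 4: m_dot = Q_total / (cp * dT) = 1679.9 / (4186 * 14.43) = 0.02781 kg/s

0.02781 kg/s


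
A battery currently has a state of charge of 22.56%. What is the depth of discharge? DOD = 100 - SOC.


Complement of SOC: DOD = 100% - 22.56% = 77.44%

77.44%


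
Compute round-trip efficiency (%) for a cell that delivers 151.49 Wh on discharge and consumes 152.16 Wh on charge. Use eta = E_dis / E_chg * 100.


Round-trip efficiency = 151.49/152.16 * 100% = 99.56%

99.56%


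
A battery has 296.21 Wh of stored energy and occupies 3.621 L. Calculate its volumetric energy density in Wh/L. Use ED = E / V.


Volumetric ED = 296.21 Wh / 3.621 L = 81.80 Wh/L

81.80 Wh/L


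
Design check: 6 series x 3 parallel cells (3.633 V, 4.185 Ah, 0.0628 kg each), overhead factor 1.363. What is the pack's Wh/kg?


Step 1: V_pack = 6 * 3.633 = 21.798 V
Step 2: C_pack = 3 * 4.185 = 12.555 Ah
Step 3: E_pack = V_pack * C_pack = 21.798 * 12.555 = 273.67 Wh
Step 4: m_pack = 6 * 3 * 0.0628 * 1.363 = 1.5407 kg
Step 5: ED = E_pack / m_pack = 273.67 / 1.5407 = 177.6 Wh/kg

177.6 Wh/kg


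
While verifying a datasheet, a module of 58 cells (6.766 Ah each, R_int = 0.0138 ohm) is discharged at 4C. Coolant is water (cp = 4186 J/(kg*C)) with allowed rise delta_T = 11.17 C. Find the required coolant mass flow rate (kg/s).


Step 1: I = 4 * 6.766 = 27.064 A
Step 2: Q_cell = I^2 * R = 27.064^2 * 0.0138 = 10.108 W
Step 3: Q_total = 58 * 10.108 = 586.26 W
Step 4: m_dot = Q_total / (cp * dT) = 586.26 / (4186 * 11.17) = 0.01254 kg/s

0.01254 kg/s


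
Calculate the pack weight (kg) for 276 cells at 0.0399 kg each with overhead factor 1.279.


m_pack = n * m_cell * overhead = 276 * 0.0399 * 1.279 = 14.08 kg

14.08 kg


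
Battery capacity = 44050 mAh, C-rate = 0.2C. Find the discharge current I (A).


Convert: capacity = 44050 mAh = 44.05 Ah
At 0.2C: I = 0.2 * 44.05 Ah = 8.81 A

8.81 A


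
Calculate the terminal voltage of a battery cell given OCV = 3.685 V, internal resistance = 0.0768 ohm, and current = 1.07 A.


IR drop = 1.07 * 0.0768 = 0.082176 V
V = 3.685 - 0.082176 = 3.603 V

3.603 V
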